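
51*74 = 3774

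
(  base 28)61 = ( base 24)71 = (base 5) 1134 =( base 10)169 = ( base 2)10101001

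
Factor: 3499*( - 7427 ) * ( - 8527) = 7^1 * 1061^1*3499^1*8527^1 = 221591771471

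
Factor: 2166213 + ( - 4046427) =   -  2^1*3^1*7^1*89^1*503^1 = - 1880214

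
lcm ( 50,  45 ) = 450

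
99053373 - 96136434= 2916939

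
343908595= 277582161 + 66326434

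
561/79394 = 561/79394 =0.01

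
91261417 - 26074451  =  65186966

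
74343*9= 669087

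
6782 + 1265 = 8047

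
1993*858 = 1709994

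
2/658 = 1/329 = 0.00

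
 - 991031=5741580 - 6732611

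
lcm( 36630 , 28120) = 2783880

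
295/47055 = 59/9411 = 0.01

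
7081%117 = 61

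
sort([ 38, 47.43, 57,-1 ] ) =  [- 1 , 38, 47.43, 57 ] 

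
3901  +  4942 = 8843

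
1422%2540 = 1422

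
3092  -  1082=2010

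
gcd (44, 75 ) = 1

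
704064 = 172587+531477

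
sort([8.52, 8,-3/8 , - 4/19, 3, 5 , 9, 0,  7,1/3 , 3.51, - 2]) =[ - 2, - 3/8, - 4/19,0,1/3,3, 3.51,5, 7, 8 , 8.52 , 9]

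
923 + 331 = 1254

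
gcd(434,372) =62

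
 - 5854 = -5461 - 393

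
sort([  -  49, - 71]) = [ -71, - 49]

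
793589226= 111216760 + 682372466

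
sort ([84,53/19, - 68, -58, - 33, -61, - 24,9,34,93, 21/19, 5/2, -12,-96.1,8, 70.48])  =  [  -  96.1, - 68, - 61, - 58, - 33,-24, - 12, 21/19, 5/2,53/19  ,  8, 9,34 , 70.48,  84,93]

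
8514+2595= 11109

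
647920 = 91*7120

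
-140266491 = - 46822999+- 93443492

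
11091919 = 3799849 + 7292070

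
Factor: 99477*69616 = 2^4 * 3^2 * 7^1*19^1*229^1 *1579^1 = 6925190832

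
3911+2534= 6445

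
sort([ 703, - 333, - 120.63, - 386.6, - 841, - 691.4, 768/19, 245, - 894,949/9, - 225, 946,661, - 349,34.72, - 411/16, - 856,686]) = [ - 894, - 856, - 841,-691.4, - 386.6, - 349,- 333, - 225, - 120.63, - 411/16,34.72, 768/19, 949/9,245,661,686,703,  946] 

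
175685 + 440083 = 615768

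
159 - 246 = -87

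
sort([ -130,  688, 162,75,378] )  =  [ - 130,75, 162,378 , 688 ]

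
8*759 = 6072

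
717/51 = 239/17= 14.06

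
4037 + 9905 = 13942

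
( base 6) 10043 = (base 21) 300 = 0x52B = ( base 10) 1323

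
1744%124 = 8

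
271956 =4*67989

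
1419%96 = 75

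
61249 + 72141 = 133390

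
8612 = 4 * 2153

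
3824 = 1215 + 2609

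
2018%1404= 614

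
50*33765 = 1688250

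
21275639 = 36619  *581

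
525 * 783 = 411075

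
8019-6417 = 1602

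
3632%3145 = 487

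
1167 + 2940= 4107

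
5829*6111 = 35621019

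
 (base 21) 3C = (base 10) 75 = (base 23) 36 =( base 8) 113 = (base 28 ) 2J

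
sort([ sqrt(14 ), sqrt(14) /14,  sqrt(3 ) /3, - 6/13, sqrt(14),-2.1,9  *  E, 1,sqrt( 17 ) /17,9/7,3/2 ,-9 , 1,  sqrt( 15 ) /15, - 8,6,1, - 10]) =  [-10, -9,-8, - 2.1, - 6/13, sqrt( 17 ) /17,sqrt( 15 ) /15, sqrt( 14)/14 , sqrt(3 ) /3,1, 1, 1, 9/7,3/2,sqrt(14) , sqrt(14 ),6, 9* E]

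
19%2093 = 19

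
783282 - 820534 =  - 37252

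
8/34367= 8/34367= 0.00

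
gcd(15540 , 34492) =4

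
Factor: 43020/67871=2^2  *3^2*5^1*67^ ( - 1 )*239^1*1013^(- 1)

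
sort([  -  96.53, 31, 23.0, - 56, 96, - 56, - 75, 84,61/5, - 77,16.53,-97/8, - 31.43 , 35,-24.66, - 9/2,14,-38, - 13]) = [ - 96.53, - 77,-75, - 56,-56, - 38,  -  31.43 , - 24.66, - 13, - 97/8, - 9/2 , 61/5,  14,16.53,23.0,31,35,84, 96]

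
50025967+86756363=136782330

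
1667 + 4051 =5718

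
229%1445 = 229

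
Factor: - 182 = -2^1*7^1 * 13^1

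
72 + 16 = 88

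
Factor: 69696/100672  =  3^2*13^( - 1)= 9/13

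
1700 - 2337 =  - 637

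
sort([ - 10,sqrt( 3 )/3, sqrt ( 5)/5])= [ - 10, sqrt( 5 ) /5, sqrt( 3) /3]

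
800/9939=800/9939= 0.08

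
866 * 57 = 49362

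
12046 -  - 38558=50604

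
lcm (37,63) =2331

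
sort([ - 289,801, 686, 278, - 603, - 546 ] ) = [ - 603, - 546, - 289,278, 686,801 ] 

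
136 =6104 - 5968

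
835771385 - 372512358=463259027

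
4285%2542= 1743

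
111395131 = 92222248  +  19172883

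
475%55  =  35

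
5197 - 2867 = 2330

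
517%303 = 214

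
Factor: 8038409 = 8038409^1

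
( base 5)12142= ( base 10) 922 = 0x39A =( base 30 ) 10M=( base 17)334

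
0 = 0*839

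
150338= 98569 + 51769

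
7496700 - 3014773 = 4481927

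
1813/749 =2 + 45/107 = 2.42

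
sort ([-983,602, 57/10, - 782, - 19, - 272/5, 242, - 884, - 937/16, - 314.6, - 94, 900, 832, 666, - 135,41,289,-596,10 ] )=[ - 983, - 884, - 782, - 596, -314.6,  -  135,-94, - 937/16, - 272/5, - 19,57/10,10,41, 242,289,602,666,832,900 ]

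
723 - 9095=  - 8372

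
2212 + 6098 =8310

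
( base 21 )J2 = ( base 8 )621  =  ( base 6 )1505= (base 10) 401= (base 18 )145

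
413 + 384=797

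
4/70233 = 4/70233=0.00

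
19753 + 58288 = 78041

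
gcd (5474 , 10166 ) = 782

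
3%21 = 3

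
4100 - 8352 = - 4252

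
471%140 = 51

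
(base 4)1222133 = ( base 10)6815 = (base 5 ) 204230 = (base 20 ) H0F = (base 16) 1a9f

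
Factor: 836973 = 3^4 * 10333^1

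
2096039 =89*23551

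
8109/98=82 + 73/98=82.74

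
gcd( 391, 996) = 1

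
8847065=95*93127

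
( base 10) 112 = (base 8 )160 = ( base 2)1110000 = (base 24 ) 4g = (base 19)5H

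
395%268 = 127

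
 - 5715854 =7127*( - 802)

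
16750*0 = 0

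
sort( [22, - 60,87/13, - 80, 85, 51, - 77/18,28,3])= [ - 80 , - 60,  -  77/18,3, 87/13 , 22, 28, 51,85]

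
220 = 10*22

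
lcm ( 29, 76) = 2204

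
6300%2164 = 1972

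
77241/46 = 1679 + 7/46  =  1679.15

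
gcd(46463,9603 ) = 97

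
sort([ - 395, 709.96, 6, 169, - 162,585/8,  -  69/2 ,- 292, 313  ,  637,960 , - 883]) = [ - 883, - 395, - 292 , - 162,- 69/2,6, 585/8, 169,313, 637, 709.96, 960 ]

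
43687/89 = 490 + 77/89 = 490.87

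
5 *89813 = 449065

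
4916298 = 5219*942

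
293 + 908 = 1201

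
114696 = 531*216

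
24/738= 4/123 = 0.03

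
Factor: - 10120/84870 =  - 2^2*3^(  -  2) *11^1*41^( - 1 ) = - 44/369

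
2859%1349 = 161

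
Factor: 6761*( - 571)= -571^1*6761^1 = - 3860531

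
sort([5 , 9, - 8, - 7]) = [ - 8 , - 7,  5,9]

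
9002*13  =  117026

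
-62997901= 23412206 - 86410107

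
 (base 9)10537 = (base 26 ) a96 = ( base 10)7000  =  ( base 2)1101101011000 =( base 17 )173d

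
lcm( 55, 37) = 2035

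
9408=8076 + 1332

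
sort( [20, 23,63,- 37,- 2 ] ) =[-37, - 2, 20, 23,63]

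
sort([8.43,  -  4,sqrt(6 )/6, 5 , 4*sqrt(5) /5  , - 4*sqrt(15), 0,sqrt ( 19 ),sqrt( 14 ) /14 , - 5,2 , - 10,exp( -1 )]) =[ - 4*sqrt(15), - 10,- 5,-4 , 0,sqrt(14 )/14,exp( - 1)  ,  sqrt(6) /6,4*sqrt(5 ) /5 , 2,sqrt(19 ),5,8.43]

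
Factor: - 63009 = -3^2*7001^1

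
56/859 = 56/859  =  0.07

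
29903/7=4271+6/7 = 4271.86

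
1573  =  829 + 744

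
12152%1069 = 393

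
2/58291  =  2/58291= 0.00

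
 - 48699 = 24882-73581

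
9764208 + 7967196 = 17731404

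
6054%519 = 345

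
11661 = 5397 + 6264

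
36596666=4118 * 8887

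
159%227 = 159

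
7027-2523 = 4504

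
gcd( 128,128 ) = 128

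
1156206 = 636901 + 519305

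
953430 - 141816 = 811614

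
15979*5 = 79895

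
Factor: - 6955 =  - 5^1 * 13^1*107^1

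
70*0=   0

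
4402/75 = 4402/75 = 58.69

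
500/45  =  11 + 1/9 = 11.11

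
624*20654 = 12888096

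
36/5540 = 9/1385 = 0.01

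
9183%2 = 1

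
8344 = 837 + 7507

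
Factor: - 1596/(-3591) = 2^2*3^(  -  2)  =  4/9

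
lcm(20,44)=220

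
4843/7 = 4843/7 = 691.86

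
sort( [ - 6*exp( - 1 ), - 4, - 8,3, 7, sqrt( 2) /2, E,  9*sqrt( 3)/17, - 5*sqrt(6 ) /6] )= [ - 8, - 4 , - 6*exp( - 1),  -  5*sqrt(6)/6, sqrt ( 2)/2 , 9*sqrt(3 )/17, E, 3,7]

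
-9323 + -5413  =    -  14736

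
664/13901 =664/13901 = 0.05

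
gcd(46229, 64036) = 1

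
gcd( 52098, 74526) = 6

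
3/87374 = 3/87374=0.00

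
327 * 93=30411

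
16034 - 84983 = - 68949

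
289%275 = 14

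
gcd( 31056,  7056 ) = 48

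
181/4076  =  181/4076=0.04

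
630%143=58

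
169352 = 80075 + 89277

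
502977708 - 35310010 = 467667698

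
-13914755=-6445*2159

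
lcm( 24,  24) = 24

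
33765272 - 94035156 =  - 60269884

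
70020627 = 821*85287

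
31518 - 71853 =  - 40335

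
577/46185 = 577/46185 = 0.01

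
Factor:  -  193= - 193^1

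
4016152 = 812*4946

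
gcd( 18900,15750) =3150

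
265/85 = 53/17 = 3.12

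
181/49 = 181/49= 3.69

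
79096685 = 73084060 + 6012625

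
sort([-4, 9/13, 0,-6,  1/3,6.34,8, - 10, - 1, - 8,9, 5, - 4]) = [-10, - 8, - 6 ,-4, - 4, - 1,0, 1/3,9/13,5,6.34,8,9 ]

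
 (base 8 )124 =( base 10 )84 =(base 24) 3C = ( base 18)4c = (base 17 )4G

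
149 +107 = 256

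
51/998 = 51/998 =0.05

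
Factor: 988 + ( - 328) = 660 = 2^2 * 3^1*5^1 * 11^1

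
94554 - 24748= 69806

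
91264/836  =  109 + 35/209 = 109.17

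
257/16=16 + 1/16 =16.06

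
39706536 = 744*53369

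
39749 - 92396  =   - 52647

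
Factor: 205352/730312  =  133/473 = 7^1*11^( - 1)*19^1*43^( - 1)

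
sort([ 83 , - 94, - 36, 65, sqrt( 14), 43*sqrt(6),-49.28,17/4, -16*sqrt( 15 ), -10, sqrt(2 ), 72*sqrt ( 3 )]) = [-94, - 16*sqrt(15) ,-49.28,  -  36, - 10,  sqrt( 2), sqrt( 14 ), 17/4  ,  65,83, 43 * sqrt( 6), 72*sqrt( 3) ]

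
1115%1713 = 1115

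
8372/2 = 4186=4186.00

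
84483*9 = 760347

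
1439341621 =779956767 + 659384854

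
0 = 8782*0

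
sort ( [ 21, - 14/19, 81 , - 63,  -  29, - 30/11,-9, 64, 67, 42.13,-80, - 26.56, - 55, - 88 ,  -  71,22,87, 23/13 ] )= [  -  88, - 80, -71, - 63,- 55, -29,  -  26.56,- 9, - 30/11, - 14/19,23/13,21, 22, 42.13, 64, 67 , 81,  87]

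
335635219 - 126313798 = 209321421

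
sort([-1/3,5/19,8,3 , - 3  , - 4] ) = [ - 4, - 3, - 1/3,5/19,3, 8]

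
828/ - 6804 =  - 1 + 166/189 = - 0.12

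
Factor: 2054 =2^1*13^1*79^1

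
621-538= 83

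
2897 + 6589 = 9486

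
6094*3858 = 23510652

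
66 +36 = 102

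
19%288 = 19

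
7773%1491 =318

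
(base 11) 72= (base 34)2B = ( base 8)117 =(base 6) 211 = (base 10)79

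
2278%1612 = 666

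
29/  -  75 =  -1+46/75 =- 0.39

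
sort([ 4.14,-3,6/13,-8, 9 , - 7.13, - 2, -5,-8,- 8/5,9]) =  [ - 8, - 8, - 7.13 , - 5, - 3 , - 2 , - 8/5, 6/13,4.14,9, 9] 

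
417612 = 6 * 69602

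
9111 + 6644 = 15755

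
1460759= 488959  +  971800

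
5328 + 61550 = 66878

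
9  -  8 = 1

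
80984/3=80984/3=26994.67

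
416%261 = 155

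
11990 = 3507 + 8483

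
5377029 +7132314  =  12509343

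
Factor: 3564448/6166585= 2^5*5^ ( - 1 )*23^1*29^1*167^1*173^(  -  1 ) * 7129^( - 1)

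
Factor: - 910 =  - 2^1*5^1*7^1*13^1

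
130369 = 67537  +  62832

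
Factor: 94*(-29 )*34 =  - 2^2*17^1*29^1*47^1 = - 92684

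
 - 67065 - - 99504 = 32439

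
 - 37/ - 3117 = 37/3117  =  0.01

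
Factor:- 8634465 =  - 3^3*5^1*7^1 * 9137^1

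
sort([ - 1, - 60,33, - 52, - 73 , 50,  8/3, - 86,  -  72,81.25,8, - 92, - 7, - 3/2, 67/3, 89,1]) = [ - 92,  -  86, - 73,-72, - 60, - 52 , - 7, -3/2, - 1,1,8/3,8,67/3,33,50,81.25,89] 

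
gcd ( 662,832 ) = 2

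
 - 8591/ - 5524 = 8591/5524 = 1.56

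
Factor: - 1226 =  - 2^1*613^1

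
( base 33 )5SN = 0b1100011111000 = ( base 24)B28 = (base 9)8682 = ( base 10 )6392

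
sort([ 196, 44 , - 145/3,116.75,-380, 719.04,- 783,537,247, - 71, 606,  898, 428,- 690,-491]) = [ - 783,-690, - 491, - 380, - 71,- 145/3,44,116.75, 196,  247, 428,  537,606,719.04,898]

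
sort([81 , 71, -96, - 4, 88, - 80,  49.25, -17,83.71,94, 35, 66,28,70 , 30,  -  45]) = [ - 96,- 80,-45, - 17,  -  4, 28, 30,  35, 49.25,  66, 70,71,  81, 83.71 , 88,94]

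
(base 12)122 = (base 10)170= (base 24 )72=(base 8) 252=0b10101010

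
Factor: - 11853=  - 3^3*439^1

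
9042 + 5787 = 14829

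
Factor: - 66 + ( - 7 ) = -73   =  - 73^1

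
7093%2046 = 955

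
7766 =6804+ 962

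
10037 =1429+8608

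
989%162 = 17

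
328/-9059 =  - 328/9059 = - 0.04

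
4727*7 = 33089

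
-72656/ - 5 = 72656/5   =  14531.20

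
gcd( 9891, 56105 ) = 7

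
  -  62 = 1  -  63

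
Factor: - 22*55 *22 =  - 26620  =  - 2^2 *5^1*11^3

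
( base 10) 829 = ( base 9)1121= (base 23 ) 1D1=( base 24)1ad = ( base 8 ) 1475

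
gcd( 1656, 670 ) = 2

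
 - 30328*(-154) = 4670512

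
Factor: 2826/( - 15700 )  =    -  9/50 = -2^( - 1)*3^2* 5^( - 2) 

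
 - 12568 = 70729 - 83297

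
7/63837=7/63837  =  0.00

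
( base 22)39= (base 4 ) 1023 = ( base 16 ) 4B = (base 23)36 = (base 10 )75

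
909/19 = 47+16/19 = 47.84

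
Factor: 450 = 2^1 *3^2*5^2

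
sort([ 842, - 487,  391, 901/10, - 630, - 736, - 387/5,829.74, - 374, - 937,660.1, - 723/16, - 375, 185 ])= [ - 937, - 736,  -  630 , - 487, - 375,- 374, - 387/5,-723/16 , 901/10,185,391, 660.1,829.74,842 ]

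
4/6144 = 1/1536 = 0.00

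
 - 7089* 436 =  - 3090804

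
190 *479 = 91010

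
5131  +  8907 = 14038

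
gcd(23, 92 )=23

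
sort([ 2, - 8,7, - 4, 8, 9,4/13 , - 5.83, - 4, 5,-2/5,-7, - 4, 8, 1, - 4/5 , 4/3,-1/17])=[ - 8, - 7,  -  5.83, - 4, - 4, - 4,-4/5,  -  2/5, - 1/17, 4/13,1, 4/3, 2, 5, 7,8, 8, 9]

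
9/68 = 9/68 = 0.13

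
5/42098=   5/42098=0.00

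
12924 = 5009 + 7915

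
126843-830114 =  - 703271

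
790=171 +619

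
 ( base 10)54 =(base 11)4A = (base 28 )1q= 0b110110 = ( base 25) 24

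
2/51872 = 1/25936 = 0.00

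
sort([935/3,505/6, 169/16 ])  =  [169/16,505/6, 935/3 ] 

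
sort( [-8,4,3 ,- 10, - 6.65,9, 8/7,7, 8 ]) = [-10, -8, -6.65, 8/7,3,4,7,8, 9]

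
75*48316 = 3623700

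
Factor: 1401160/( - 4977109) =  - 2^3*5^1* 23^1*1523^1*4977109^ ( - 1)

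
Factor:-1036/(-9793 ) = 2^2 * 37^1*1399^( - 1 ) = 148/1399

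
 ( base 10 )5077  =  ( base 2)1001111010101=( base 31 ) 58o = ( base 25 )832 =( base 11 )38A6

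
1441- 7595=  - 6154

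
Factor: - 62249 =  - 11^1 * 5659^1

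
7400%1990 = 1430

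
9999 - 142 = 9857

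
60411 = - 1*( - 60411)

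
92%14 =8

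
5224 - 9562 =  - 4338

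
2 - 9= -7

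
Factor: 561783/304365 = 5^( - 1)*103^( - 1)* 197^ ( - 1 )*271^1*691^1 = 187261/101455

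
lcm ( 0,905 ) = 0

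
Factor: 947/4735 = 1/5 = 5^(-1 )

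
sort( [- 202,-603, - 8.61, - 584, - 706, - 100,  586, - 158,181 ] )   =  [  -  706,  -  603,- 584, - 202, - 158, - 100, - 8.61, 181,586 ] 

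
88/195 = 88/195 = 0.45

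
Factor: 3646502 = 2^1*211^1 * 8641^1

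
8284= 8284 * 1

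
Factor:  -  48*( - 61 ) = 2928 = 2^4*3^1*61^1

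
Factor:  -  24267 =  - 3^1*8089^1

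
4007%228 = 131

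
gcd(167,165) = 1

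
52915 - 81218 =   -  28303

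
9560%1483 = 662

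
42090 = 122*345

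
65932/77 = 65932/77 = 856.26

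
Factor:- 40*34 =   -  1360  =  - 2^4 *5^1*17^1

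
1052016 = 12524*84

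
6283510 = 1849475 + 4434035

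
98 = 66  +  32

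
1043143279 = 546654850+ 496488429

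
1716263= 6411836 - 4695573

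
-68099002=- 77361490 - -9262488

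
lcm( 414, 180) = 4140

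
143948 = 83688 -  -60260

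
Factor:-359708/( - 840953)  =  2^2*19^1* 173^( - 1)*4733^1*4861^( - 1)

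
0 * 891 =0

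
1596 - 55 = 1541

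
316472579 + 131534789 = 448007368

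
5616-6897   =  -1281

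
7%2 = 1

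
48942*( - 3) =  - 146826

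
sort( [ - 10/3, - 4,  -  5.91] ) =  [ - 5.91,  -  4 , - 10/3]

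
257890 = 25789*10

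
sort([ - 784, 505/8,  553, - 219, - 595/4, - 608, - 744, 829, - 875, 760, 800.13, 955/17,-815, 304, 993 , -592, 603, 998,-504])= [ - 875,-815, - 784,-744,-608 ,  -  592, -504,-219, - 595/4,955/17,505/8 , 304, 553,  603,760, 800.13, 829, 993, 998]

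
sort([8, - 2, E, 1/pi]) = [ - 2, 1/pi,E, 8 ]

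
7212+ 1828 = 9040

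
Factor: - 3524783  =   - 571^1*6173^1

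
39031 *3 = 117093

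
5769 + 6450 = 12219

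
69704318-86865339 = - 17161021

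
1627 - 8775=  - 7148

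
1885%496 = 397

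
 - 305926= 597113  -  903039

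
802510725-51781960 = 750728765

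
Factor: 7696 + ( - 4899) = 2797^1 = 2797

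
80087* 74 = 5926438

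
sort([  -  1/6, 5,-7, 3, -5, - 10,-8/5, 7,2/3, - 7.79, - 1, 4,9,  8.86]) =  [-10,-7.79,-7, - 5, - 8/5, - 1  ,-1/6,  2/3,3, 4, 5, 7, 8.86,9] 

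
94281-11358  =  82923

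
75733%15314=14477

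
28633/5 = 5726+3/5 = 5726.60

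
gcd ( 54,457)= 1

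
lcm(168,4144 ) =12432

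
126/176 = 63/88  =  0.72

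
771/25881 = 257/8627 = 0.03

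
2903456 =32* 90733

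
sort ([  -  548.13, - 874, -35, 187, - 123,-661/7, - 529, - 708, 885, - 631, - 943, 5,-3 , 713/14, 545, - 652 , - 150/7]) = [  -  943, - 874 ,  -  708, - 652, - 631, - 548.13, - 529,  -  123, - 661/7, - 35, - 150/7 , - 3,  5,713/14,187 , 545 , 885] 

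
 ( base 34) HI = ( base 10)596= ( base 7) 1511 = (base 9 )732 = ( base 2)1001010100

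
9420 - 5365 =4055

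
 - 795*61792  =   - 49124640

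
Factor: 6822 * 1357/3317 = 2^1*3^2*23^1 * 31^( - 1)*59^1 * 107^ ( - 1 )*379^1 =9257454/3317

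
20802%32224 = 20802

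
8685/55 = 1737/11 = 157.91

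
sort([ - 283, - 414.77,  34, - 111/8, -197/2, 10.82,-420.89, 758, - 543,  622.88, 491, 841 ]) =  [ - 543,- 420.89, - 414.77, - 283,-197/2, - 111/8,10.82,34,491,622.88 , 758,841]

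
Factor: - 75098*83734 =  - 6288255932  =  - 2^2* 7^1*5981^1*37549^1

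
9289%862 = 669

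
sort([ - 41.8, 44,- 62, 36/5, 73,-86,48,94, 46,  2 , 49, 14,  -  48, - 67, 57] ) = [-86, - 67, -62, - 48, - 41.8, 2, 36/5, 14, 44, 46,48, 49,57, 73,94]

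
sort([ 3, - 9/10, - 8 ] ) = [ - 8, - 9/10, 3] 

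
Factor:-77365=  - 5^1*15473^1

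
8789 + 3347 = 12136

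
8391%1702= 1583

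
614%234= 146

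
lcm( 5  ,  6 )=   30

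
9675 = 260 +9415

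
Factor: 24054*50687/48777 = 406408366/16259 =2^1 * 7^1*13^1 * 19^1*71^(-1 )*211^1 *229^( - 1)*557^1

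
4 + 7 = 11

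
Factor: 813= 3^1*271^1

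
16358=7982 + 8376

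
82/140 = 41/70=0.59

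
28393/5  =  5678 + 3/5 = 5678.60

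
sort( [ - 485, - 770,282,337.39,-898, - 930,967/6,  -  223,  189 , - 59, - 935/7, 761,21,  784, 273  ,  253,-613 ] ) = [ - 930 ,-898 , - 770, - 613, - 485,  -  223,  -  935/7, - 59,21, 967/6 , 189,253 , 273,282 , 337.39, 761,784]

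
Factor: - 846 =  -  2^1*3^2 *47^1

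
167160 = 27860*6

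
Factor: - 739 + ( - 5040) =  - 5779^1 = - 5779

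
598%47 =34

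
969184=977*992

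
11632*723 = 8409936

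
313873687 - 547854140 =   -  233980453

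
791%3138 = 791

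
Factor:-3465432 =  - 2^3*  3^2*48131^1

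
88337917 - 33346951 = 54990966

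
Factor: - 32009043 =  - 3^1 * 11^1 * 227^1*4273^1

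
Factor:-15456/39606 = -16/41 = -2^4*41^(  -  1 ) 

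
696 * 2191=1524936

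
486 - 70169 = -69683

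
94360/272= 11795/34 = 346.91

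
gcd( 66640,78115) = 85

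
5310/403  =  13 + 71/403 = 13.18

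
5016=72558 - 67542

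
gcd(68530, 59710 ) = 70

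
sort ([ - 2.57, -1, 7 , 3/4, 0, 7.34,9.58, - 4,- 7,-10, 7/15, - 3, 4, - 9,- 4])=[ - 10 , - 9, - 7,-4, - 4, - 3, - 2.57,-1 , 0, 7/15,3/4,4, 7,7.34,9.58]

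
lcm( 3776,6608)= 26432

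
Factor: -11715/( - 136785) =71/829 = 71^1*829^( - 1 ) 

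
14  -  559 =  - 545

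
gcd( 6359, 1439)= 1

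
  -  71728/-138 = 519  +  53/69 = 519.77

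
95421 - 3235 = 92186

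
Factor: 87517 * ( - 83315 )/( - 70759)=5^1*13^( - 1 )*19^1 * 877^1*5443^ ( -1 )*87517^1  =  7291478855/70759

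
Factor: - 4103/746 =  - 2^( - 1)*11^1 =- 11/2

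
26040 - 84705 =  - 58665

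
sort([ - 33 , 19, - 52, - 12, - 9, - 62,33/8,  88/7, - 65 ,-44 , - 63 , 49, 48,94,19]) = [ - 65  , - 63 , - 62,-52,-44, - 33, - 12, - 9,33/8,88/7, 19, 19,48, 49 , 94] 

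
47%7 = 5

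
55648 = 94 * 592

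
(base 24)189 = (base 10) 777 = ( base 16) 309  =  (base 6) 3333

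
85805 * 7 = 600635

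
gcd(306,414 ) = 18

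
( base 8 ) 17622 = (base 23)F69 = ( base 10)8082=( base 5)224312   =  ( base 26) bom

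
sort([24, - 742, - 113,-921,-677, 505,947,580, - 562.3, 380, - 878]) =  [ - 921,  -  878, - 742,- 677, - 562.3, - 113,24,380, 505, 580, 947] 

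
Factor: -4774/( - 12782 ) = 31/83 = 31^1*83^(- 1)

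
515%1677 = 515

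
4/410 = 2/205 =0.01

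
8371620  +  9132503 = 17504123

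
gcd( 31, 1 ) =1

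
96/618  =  16/103 = 0.16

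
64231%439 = 137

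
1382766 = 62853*22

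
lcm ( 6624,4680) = 430560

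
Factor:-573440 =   -  2^14*5^1*7^1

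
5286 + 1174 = 6460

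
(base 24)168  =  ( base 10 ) 728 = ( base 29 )p3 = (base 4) 23120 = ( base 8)1330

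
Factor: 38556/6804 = 3^(  -  1)*17^1 =17/3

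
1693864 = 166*10204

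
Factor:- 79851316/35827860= - 19962829/8956965 =-  3^(  -  1 )*5^( - 1)*1709^1 * 11681^1*597131^ ( - 1)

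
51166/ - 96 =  - 533+1/48= -  532.98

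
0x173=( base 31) BU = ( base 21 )he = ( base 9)452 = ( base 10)371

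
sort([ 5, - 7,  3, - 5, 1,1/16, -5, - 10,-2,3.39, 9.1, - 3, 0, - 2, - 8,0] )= [-10, - 8, - 7  , - 5, - 5, - 3, - 2, -2,0, 0, 1/16,  1, 3, 3.39 , 5, 9.1 ]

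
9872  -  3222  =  6650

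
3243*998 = 3236514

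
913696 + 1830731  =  2744427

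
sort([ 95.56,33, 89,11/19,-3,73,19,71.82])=[ - 3,  11/19,19,33 , 71.82, 73,89,  95.56 ]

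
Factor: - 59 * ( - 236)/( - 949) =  - 13924/949 = - 2^2 * 13^( - 1) * 59^2  *  73^( - 1 )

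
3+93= 96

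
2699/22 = 122+15/22 = 122.68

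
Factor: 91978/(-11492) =-2^ ( - 1 )*13^( - 2) * 17^( - 1)*45989^1 = - 45989/5746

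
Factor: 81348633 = 3^2*19^1 * 41^2* 283^1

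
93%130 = 93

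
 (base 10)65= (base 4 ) 1001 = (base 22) 2l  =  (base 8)101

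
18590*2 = 37180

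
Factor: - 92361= - 3^1*17^1*1811^1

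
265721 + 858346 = 1124067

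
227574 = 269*846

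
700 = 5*140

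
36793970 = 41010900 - 4216930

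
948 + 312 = 1260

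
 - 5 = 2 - 7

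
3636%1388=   860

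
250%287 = 250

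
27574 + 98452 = 126026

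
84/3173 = 84/3173 = 0.03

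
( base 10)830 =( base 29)SI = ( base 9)1122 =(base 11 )695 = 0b1100111110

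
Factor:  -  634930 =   -  2^1*5^1*63493^1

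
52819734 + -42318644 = 10501090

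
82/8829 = 82/8829 = 0.01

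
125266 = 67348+57918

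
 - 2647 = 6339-8986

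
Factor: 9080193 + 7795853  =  16876046 = 2^1 * 11^1* 767093^1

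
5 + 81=86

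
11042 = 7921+3121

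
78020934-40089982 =37930952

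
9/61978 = 9/61978  =  0.00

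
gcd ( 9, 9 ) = 9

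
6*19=114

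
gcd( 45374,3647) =7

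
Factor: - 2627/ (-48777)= 3^( - 1) *37^1*229^( - 1 ) = 37/687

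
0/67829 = 0 =0.00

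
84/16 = 5 + 1/4 =5.25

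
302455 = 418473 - 116018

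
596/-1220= - 149/305 =-0.49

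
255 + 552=807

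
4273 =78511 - 74238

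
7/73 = 7/73 = 0.10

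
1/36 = 1/36 =0.03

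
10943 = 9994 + 949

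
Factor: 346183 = 103^1 *3361^1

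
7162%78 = 64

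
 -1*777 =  - 777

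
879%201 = 75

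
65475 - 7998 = 57477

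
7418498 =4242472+3176026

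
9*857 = 7713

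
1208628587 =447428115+761200472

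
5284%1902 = 1480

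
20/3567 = 20/3567 =0.01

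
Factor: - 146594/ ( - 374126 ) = 7^1*37^1*661^(-1) = 259/661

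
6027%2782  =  463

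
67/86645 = 67/86645 =0.00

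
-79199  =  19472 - 98671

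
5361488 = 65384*82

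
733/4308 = 733/4308=0.17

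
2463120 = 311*7920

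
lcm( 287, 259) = 10619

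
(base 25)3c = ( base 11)7a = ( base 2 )1010111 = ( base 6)223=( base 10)87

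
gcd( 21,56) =7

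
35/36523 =35/36523 = 0.00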